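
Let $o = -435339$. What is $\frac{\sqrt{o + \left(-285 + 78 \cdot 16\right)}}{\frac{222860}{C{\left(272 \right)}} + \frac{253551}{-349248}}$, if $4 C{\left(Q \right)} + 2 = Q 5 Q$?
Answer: $\frac{129193121664 i \sqrt{12066}}{36256759717} \approx 391.41 i$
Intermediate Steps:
$C{\left(Q \right)} = - \frac{1}{2} + \frac{5 Q^{2}}{4}$ ($C{\left(Q \right)} = - \frac{1}{2} + \frac{Q 5 Q}{4} = - \frac{1}{2} + \frac{5 Q Q}{4} = - \frac{1}{2} + \frac{5 Q^{2}}{4}$)
$\frac{\sqrt{o + \left(-285 + 78 \cdot 16\right)}}{\frac{222860}{C{\left(272 \right)}} + \frac{253551}{-349248}} = \frac{\sqrt{-435339 + \left(-285 + 78 \cdot 16\right)}}{\frac{222860}{- \frac{1}{2} + \frac{5 \cdot 272^{2}}{4}} + \frac{253551}{-349248}} = \frac{\sqrt{-435339 + \left(-285 + 1248\right)}}{\frac{222860}{- \frac{1}{2} + \frac{5}{4} \cdot 73984} + 253551 \left(- \frac{1}{349248}\right)} = \frac{\sqrt{-435339 + 963}}{\frac{222860}{- \frac{1}{2} + 92480} - \frac{84517}{116416}} = \frac{\sqrt{-434376}}{\frac{222860}{\frac{184959}{2}} - \frac{84517}{116416}} = \frac{6 i \sqrt{12066}}{222860 \cdot \frac{2}{184959} - \frac{84517}{116416}} = \frac{6 i \sqrt{12066}}{\frac{445720}{184959} - \frac{84517}{116416}} = \frac{6 i \sqrt{12066}}{\frac{36256759717}{21532186944}} = 6 i \sqrt{12066} \cdot \frac{21532186944}{36256759717} = \frac{129193121664 i \sqrt{12066}}{36256759717}$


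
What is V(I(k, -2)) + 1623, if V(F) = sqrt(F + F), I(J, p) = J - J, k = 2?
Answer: 1623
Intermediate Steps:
I(J, p) = 0
V(F) = sqrt(2)*sqrt(F) (V(F) = sqrt(2*F) = sqrt(2)*sqrt(F))
V(I(k, -2)) + 1623 = sqrt(2)*sqrt(0) + 1623 = sqrt(2)*0 + 1623 = 0 + 1623 = 1623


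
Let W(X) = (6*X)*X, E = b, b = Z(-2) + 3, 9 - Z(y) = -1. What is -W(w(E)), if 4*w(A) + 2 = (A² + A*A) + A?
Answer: -365403/8 ≈ -45675.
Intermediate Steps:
Z(y) = 10 (Z(y) = 9 - 1*(-1) = 9 + 1 = 10)
b = 13 (b = 10 + 3 = 13)
E = 13
w(A) = -½ + A²/2 + A/4 (w(A) = -½ + ((A² + A*A) + A)/4 = -½ + ((A² + A²) + A)/4 = -½ + (2*A² + A)/4 = -½ + (A + 2*A²)/4 = -½ + (A²/2 + A/4) = -½ + A²/2 + A/4)
W(X) = 6*X²
-W(w(E)) = -6*(-½ + (½)*13² + (¼)*13)² = -6*(-½ + (½)*169 + 13/4)² = -6*(-½ + 169/2 + 13/4)² = -6*(349/4)² = -6*121801/16 = -1*365403/8 = -365403/8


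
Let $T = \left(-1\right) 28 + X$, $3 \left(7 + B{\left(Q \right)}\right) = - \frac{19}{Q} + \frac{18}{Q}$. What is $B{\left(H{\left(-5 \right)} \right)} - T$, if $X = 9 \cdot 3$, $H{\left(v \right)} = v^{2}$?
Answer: $- \frac{451}{75} \approx -6.0133$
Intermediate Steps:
$X = 27$
$B{\left(Q \right)} = -7 - \frac{1}{3 Q}$ ($B{\left(Q \right)} = -7 + \frac{- \frac{19}{Q} + \frac{18}{Q}}{3} = -7 + \frac{\left(-1\right) \frac{1}{Q}}{3} = -7 - \frac{1}{3 Q}$)
$T = -1$ ($T = \left(-1\right) 28 + 27 = -28 + 27 = -1$)
$B{\left(H{\left(-5 \right)} \right)} - T = \left(-7 - \frac{1}{3 \left(-5\right)^{2}}\right) - -1 = \left(-7 - \frac{1}{3 \cdot 25}\right) + 1 = \left(-7 - \frac{1}{75}\right) + 1 = - \frac{526}{75} + 1 = - \frac{451}{75}$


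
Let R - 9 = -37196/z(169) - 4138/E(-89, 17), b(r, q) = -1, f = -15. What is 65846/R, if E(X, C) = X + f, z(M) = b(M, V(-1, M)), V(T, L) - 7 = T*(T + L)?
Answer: 3423992/1936729 ≈ 1.7679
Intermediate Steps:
V(T, L) = 7 + T*(L + T) (V(T, L) = 7 + T*(T + L) = 7 + T*(L + T))
z(M) = -1
E(X, C) = -15 + X (E(X, C) = X - 15 = -15 + X)
R = 1936729/52 (R = 9 + (-37196/(-1) - 4138/(-15 - 89)) = 9 + (-37196*(-1) - 4138/(-104)) = 9 + (37196 - 4138*(-1/104)) = 9 + (37196 + 2069/52) = 9 + 1936261/52 = 1936729/52 ≈ 37245.)
65846/R = 65846/(1936729/52) = 65846*(52/1936729) = 3423992/1936729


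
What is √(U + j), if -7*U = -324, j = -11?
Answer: √1729/7 ≈ 5.9402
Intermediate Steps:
U = 324/7 (U = -⅐*(-324) = 324/7 ≈ 46.286)
√(U + j) = √(324/7 - 11) = √(247/7) = √1729/7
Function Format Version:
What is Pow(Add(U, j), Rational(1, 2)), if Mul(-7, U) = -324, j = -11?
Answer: Mul(Rational(1, 7), Pow(1729, Rational(1, 2))) ≈ 5.9402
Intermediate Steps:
U = Rational(324, 7) (U = Mul(Rational(-1, 7), -324) = Rational(324, 7) ≈ 46.286)
Pow(Add(U, j), Rational(1, 2)) = Pow(Add(Rational(324, 7), -11), Rational(1, 2)) = Pow(Rational(247, 7), Rational(1, 2)) = Mul(Rational(1, 7), Pow(1729, Rational(1, 2)))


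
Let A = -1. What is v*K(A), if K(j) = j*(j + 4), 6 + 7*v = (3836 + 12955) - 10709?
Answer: -2604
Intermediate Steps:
v = 868 (v = -6/7 + ((3836 + 12955) - 10709)/7 = -6/7 + (16791 - 10709)/7 = -6/7 + (⅐)*6082 = -6/7 + 6082/7 = 868)
K(j) = j*(4 + j)
v*K(A) = 868*(-(4 - 1)) = 868*(-1*3) = 868*(-3) = -2604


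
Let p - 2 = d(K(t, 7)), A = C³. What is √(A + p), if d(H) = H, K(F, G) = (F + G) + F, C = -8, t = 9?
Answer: I*√485 ≈ 22.023*I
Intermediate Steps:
K(F, G) = G + 2*F
A = -512 (A = (-8)³ = -512)
p = 27 (p = 2 + (7 + 2*9) = 2 + (7 + 18) = 2 + 25 = 27)
√(A + p) = √(-512 + 27) = √(-485) = I*√485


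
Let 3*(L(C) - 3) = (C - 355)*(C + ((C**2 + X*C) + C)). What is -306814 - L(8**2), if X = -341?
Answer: -2014017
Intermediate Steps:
L(C) = 3 + (-355 + C)*(C**2 - 339*C)/3 (L(C) = 3 + ((C - 355)*(C + ((C**2 - 341*C) + C)))/3 = 3 + ((-355 + C)*(C + (C**2 - 340*C)))/3 = 3 + ((-355 + C)*(C**2 - 339*C))/3 = 3 + (-355 + C)*(C**2 - 339*C)/3)
-306814 - L(8**2) = -306814 - (3 + 40115*8**2 - 694*(8**2)**2/3 + (8**2)**3/3) = -306814 - (3 + 40115*64 - 694/3*64**2 + (1/3)*64**3) = -306814 - (3 + 2567360 - 694/3*4096 + (1/3)*262144) = -306814 - (3 + 2567360 - 2842624/3 + 262144/3) = -306814 - 1*1707203 = -306814 - 1707203 = -2014017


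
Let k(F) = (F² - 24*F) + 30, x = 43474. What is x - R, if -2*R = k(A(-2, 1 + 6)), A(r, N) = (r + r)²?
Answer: 43425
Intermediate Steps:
A(r, N) = 4*r² (A(r, N) = (2*r)² = 4*r²)
k(F) = 30 + F² - 24*F
R = 49 (R = -(30 + (4*(-2)²)² - 96*(-2)²)/2 = -(30 + (4*4)² - 96*4)/2 = -(30 + 16² - 24*16)/2 = -(30 + 256 - 384)/2 = -½*(-98) = 49)
x - R = 43474 - 1*49 = 43474 - 49 = 43425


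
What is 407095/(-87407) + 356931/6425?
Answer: 28582682542/561589975 ≈ 50.896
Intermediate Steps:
407095/(-87407) + 356931/6425 = 407095*(-1/87407) + 356931*(1/6425) = -407095/87407 + 356931/6425 = 28582682542/561589975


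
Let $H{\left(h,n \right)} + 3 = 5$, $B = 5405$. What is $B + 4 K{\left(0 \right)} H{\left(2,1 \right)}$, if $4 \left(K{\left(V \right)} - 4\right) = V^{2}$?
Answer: $5437$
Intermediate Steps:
$H{\left(h,n \right)} = 2$ ($H{\left(h,n \right)} = -3 + 5 = 2$)
$K{\left(V \right)} = 4 + \frac{V^{2}}{4}$
$B + 4 K{\left(0 \right)} H{\left(2,1 \right)} = 5405 + 4 \left(4 + \frac{0^{2}}{4}\right) 2 = 5405 + 4 \left(4 + \frac{1}{4} \cdot 0\right) 2 = 5405 + 4 \left(4 + 0\right) 2 = 5405 + 4 \cdot 4 \cdot 2 = 5405 + 16 \cdot 2 = 5405 + 32 = 5437$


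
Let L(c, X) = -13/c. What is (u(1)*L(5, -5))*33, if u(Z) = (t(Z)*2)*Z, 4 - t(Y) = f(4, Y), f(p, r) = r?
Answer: -2574/5 ≈ -514.80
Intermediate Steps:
t(Y) = 4 - Y
u(Z) = Z*(8 - 2*Z) (u(Z) = ((4 - Z)*2)*Z = (8 - 2*Z)*Z = Z*(8 - 2*Z))
(u(1)*L(5, -5))*33 = ((2*1*(4 - 1*1))*(-13/5))*33 = ((2*1*(4 - 1))*(-13*⅕))*33 = ((2*1*3)*(-13/5))*33 = (6*(-13/5))*33 = -78/5*33 = -2574/5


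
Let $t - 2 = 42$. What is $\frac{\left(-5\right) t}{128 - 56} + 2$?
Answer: $- \frac{19}{18} \approx -1.0556$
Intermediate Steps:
$t = 44$ ($t = 2 + 42 = 44$)
$\frac{\left(-5\right) t}{128 - 56} + 2 = \frac{\left(-5\right) 44}{128 - 56} + 2 = - \frac{220}{72} + 2 = \left(-220\right) \frac{1}{72} + 2 = - \frac{55}{18} + 2 = - \frac{19}{18}$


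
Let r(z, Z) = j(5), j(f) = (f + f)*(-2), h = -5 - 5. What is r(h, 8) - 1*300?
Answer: -320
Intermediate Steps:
h = -10
j(f) = -4*f (j(f) = (2*f)*(-2) = -4*f)
r(z, Z) = -20 (r(z, Z) = -4*5 = -20)
r(h, 8) - 1*300 = -20 - 1*300 = -20 - 300 = -320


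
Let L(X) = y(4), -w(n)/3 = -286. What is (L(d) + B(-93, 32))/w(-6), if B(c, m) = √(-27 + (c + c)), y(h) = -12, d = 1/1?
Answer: -2/143 + I*√213/858 ≈ -0.013986 + 0.01701*I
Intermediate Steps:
w(n) = 858 (w(n) = -3*(-286) = 858)
d = 1
B(c, m) = √(-27 + 2*c)
L(X) = -12
(L(d) + B(-93, 32))/w(-6) = (-12 + √(-27 + 2*(-93)))/858 = (-12 + √(-27 - 186))*(1/858) = (-12 + √(-213))*(1/858) = (-12 + I*√213)*(1/858) = -2/143 + I*√213/858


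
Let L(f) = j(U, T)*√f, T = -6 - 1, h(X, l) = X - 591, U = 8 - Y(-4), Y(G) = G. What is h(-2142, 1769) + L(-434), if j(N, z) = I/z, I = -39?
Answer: -2733 + 39*I*√434/7 ≈ -2733.0 + 116.07*I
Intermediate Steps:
U = 12 (U = 8 - 1*(-4) = 8 + 4 = 12)
h(X, l) = -591 + X
T = -7
j(N, z) = -39/z
L(f) = 39*√f/7 (L(f) = (-39/(-7))*√f = (-39*(-⅐))*√f = 39*√f/7)
h(-2142, 1769) + L(-434) = (-591 - 2142) + 39*√(-434)/7 = -2733 + 39*(I*√434)/7 = -2733 + 39*I*√434/7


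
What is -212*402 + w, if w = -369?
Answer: -85593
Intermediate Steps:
-212*402 + w = -212*402 - 369 = -85224 - 369 = -85593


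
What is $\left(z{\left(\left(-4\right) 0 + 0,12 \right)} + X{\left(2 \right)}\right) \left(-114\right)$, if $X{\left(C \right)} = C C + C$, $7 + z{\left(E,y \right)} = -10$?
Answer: $1254$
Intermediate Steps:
$z{\left(E,y \right)} = -17$ ($z{\left(E,y \right)} = -7 - 10 = -17$)
$X{\left(C \right)} = C + C^{2}$ ($X{\left(C \right)} = C^{2} + C = C + C^{2}$)
$\left(z{\left(\left(-4\right) 0 + 0,12 \right)} + X{\left(2 \right)}\right) \left(-114\right) = \left(-17 + 2 \left(1 + 2\right)\right) \left(-114\right) = \left(-17 + 2 \cdot 3\right) \left(-114\right) = \left(-17 + 6\right) \left(-114\right) = \left(-11\right) \left(-114\right) = 1254$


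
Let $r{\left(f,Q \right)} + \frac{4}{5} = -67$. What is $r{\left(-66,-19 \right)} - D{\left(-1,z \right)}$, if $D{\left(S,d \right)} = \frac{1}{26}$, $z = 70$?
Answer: $- \frac{8819}{130} \approx -67.839$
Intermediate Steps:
$D{\left(S,d \right)} = \frac{1}{26}$
$r{\left(f,Q \right)} = - \frac{339}{5}$ ($r{\left(f,Q \right)} = - \frac{4}{5} - 67 = - \frac{339}{5}$)
$r{\left(-66,-19 \right)} - D{\left(-1,z \right)} = - \frac{339}{5} - \frac{1}{26} = - \frac{8819}{130}$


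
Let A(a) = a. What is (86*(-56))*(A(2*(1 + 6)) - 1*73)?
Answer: 284144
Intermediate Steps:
(86*(-56))*(A(2*(1 + 6)) - 1*73) = (86*(-56))*(2*(1 + 6) - 1*73) = -4816*(2*7 - 73) = -4816*(14 - 73) = -4816*(-59) = 284144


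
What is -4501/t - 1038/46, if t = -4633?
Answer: -2301004/106559 ≈ -21.594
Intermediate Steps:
-4501/t - 1038/46 = -4501/(-4633) - 1038/46 = -4501*(-1/4633) - 1038*1/46 = 4501/4633 - 519/23 = -2301004/106559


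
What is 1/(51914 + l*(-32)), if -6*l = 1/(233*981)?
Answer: 685719/35598416182 ≈ 1.9263e-5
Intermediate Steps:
l = -1/1371438 (l = -1/(6*233*981) = -1/(1398*981) = -⅙*1/228573 = -1/1371438 ≈ -7.2916e-7)
1/(51914 + l*(-32)) = 1/(51914 - 1/1371438*(-32)) = 1/(51914 + 16/685719) = 1/(35598416182/685719) = 685719/35598416182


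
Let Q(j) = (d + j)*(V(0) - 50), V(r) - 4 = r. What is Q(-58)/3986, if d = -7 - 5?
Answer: 1610/1993 ≈ 0.80783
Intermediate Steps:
V(r) = 4 + r
d = -12
Q(j) = 552 - 46*j (Q(j) = (-12 + j)*((4 + 0) - 50) = (-12 + j)*(4 - 50) = (-12 + j)*(-46) = 552 - 46*j)
Q(-58)/3986 = (552 - 46*(-58))/3986 = (552 + 2668)*(1/3986) = 3220*(1/3986) = 1610/1993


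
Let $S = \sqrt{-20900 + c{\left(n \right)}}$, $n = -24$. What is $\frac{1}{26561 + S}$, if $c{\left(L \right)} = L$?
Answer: $\frac{26561}{705507645} - \frac{2 i \sqrt{5231}}{705507645} \approx 3.7648 \cdot 10^{-5} - 2.0503 \cdot 10^{-7} i$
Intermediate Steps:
$S = 2 i \sqrt{5231}$ ($S = \sqrt{-20900 - 24} = \sqrt{-20924} = 2 i \sqrt{5231} \approx 144.65 i$)
$\frac{1}{26561 + S} = \frac{1}{26561 + 2 i \sqrt{5231}}$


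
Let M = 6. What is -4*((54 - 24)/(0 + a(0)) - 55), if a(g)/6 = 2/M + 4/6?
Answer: 200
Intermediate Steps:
a(g) = 6 (a(g) = 6*(2/6 + 4/6) = 6*(2*(⅙) + 4*(⅙)) = 6*(⅓ + ⅔) = 6*1 = 6)
-4*((54 - 24)/(0 + a(0)) - 55) = -4*((54 - 24)/(0 + 6) - 55) = -4*(30/6 - 55) = -4*(30*(⅙) - 55) = -4*(5 - 55) = -4*(-50) = 200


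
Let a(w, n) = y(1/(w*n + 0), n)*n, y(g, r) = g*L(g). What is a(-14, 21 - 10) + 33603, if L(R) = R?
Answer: 72448069/2156 ≈ 33603.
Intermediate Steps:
y(g, r) = g**2 (y(g, r) = g*g = g**2)
a(w, n) = 1/(n*w**2) (a(w, n) = (1/(w*n + 0))**2*n = (1/(n*w + 0))**2*n = (1/(n*w))**2*n = (1/(n**2*w**2))*n = 1/(n*w**2))
a(-14, 21 - 10) + 33603 = 1/((21 - 10)*(-14)**2) + 33603 = (1/196)/11 + 33603 = (1/11)*(1/196) + 33603 = 1/2156 + 33603 = 72448069/2156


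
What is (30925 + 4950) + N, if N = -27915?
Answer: 7960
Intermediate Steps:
(30925 + 4950) + N = (30925 + 4950) - 27915 = 35875 - 27915 = 7960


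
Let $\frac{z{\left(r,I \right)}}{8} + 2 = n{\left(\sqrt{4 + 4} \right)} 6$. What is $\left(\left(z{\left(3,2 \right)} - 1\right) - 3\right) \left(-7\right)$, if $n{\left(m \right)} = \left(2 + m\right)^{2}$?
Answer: $-3892 - 2688 \sqrt{2} \approx -7693.4$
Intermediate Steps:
$z{\left(r,I \right)} = -16 + 48 \left(2 + 2 \sqrt{2}\right)^{2}$ ($z{\left(r,I \right)} = -16 + 8 \left(2 + \sqrt{4 + 4}\right)^{2} \cdot 6 = -16 + 8 \left(2 + \sqrt{8}\right)^{2} \cdot 6 = -16 + 8 \left(2 + 2 \sqrt{2}\right)^{2} \cdot 6 = -16 + 8 \cdot 6 \left(2 + 2 \sqrt{2}\right)^{2} = -16 + 48 \left(2 + 2 \sqrt{2}\right)^{2}$)
$\left(\left(z{\left(3,2 \right)} - 1\right) - 3\right) \left(-7\right) = \left(\left(\left(560 + 384 \sqrt{2}\right) - 1\right) - 3\right) \left(-7\right) = \left(\left(559 + 384 \sqrt{2}\right) - 3\right) \left(-7\right) = \left(556 + 384 \sqrt{2}\right) \left(-7\right) = -3892 - 2688 \sqrt{2}$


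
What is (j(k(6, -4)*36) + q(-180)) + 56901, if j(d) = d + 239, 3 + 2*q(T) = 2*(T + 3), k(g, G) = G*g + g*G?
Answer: 110467/2 ≈ 55234.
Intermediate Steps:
k(g, G) = 2*G*g (k(g, G) = G*g + G*g = 2*G*g)
q(T) = 3/2 + T (q(T) = -3/2 + (2*(T + 3))/2 = -3/2 + (2*(3 + T))/2 = -3/2 + (6 + 2*T)/2 = -3/2 + (3 + T) = 3/2 + T)
j(d) = 239 + d
(j(k(6, -4)*36) + q(-180)) + 56901 = ((239 + (2*(-4)*6)*36) + (3/2 - 180)) + 56901 = ((239 - 48*36) - 357/2) + 56901 = ((239 - 1728) - 357/2) + 56901 = (-1489 - 357/2) + 56901 = -3335/2 + 56901 = 110467/2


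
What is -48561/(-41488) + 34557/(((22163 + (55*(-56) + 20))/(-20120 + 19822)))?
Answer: -426315182385/792545264 ≈ -537.91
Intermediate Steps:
-48561/(-41488) + 34557/(((22163 + (55*(-56) + 20))/(-20120 + 19822))) = -48561*(-1/41488) + 34557/(((22163 + (-3080 + 20))/(-298))) = 48561/41488 + 34557/(((22163 - 3060)*(-1/298))) = 48561/41488 + 34557/((19103*(-1/298))) = 48561/41488 + 34557/(-19103/298) = 48561/41488 + 34557*(-298/19103) = 48561/41488 - 10297986/19103 = -426315182385/792545264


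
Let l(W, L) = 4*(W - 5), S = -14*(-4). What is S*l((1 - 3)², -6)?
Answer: -224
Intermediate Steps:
S = 56
l(W, L) = -20 + 4*W (l(W, L) = 4*(-5 + W) = -20 + 4*W)
S*l((1 - 3)², -6) = 56*(-20 + 4*(1 - 3)²) = 56*(-20 + 4*(-2)²) = 56*(-20 + 4*4) = 56*(-20 + 16) = 56*(-4) = -224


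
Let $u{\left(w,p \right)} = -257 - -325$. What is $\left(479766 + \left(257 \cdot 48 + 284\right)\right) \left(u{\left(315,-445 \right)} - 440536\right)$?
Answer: $-216880276648$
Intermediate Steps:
$u{\left(w,p \right)} = 68$ ($u{\left(w,p \right)} = -257 + 325 = 68$)
$\left(479766 + \left(257 \cdot 48 + 284\right)\right) \left(u{\left(315,-445 \right)} - 440536\right) = \left(479766 + \left(257 \cdot 48 + 284\right)\right) \left(68 - 440536\right) = \left(479766 + \left(12336 + 284\right)\right) \left(-440468\right) = \left(479766 + 12620\right) \left(-440468\right) = 492386 \left(-440468\right) = -216880276648$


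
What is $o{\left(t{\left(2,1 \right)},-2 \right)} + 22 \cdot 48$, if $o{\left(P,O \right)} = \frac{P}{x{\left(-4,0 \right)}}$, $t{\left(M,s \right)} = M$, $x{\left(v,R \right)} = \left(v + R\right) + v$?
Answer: $\frac{4223}{4} \approx 1055.8$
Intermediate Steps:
$x{\left(v,R \right)} = R + 2 v$ ($x{\left(v,R \right)} = \left(R + v\right) + v = R + 2 v$)
$o{\left(P,O \right)} = - \frac{P}{8}$ ($o{\left(P,O \right)} = \frac{P}{0 + 2 \left(-4\right)} = \frac{P}{0 - 8} = \frac{P}{-8} = P \left(- \frac{1}{8}\right) = - \frac{P}{8}$)
$o{\left(t{\left(2,1 \right)},-2 \right)} + 22 \cdot 48 = \left(- \frac{1}{8}\right) 2 + 22 \cdot 48 = - \frac{1}{4} + 1056 = \frac{4223}{4}$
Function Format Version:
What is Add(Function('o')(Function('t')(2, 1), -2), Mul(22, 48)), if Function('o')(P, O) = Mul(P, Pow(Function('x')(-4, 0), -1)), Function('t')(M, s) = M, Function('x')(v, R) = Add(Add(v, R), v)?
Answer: Rational(4223, 4) ≈ 1055.8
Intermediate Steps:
Function('x')(v, R) = Add(R, Mul(2, v)) (Function('x')(v, R) = Add(Add(R, v), v) = Add(R, Mul(2, v)))
Function('o')(P, O) = Mul(Rational(-1, 8), P) (Function('o')(P, O) = Mul(P, Pow(Add(0, Mul(2, -4)), -1)) = Mul(P, Pow(Add(0, -8), -1)) = Mul(P, Pow(-8, -1)) = Mul(P, Rational(-1, 8)) = Mul(Rational(-1, 8), P))
Add(Function('o')(Function('t')(2, 1), -2), Mul(22, 48)) = Add(Mul(Rational(-1, 8), 2), Mul(22, 48)) = Add(Rational(-1, 4), 1056) = Rational(4223, 4)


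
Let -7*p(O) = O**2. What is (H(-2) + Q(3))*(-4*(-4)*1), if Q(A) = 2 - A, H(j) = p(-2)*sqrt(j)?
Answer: -16 - 64*I*sqrt(2)/7 ≈ -16.0 - 12.93*I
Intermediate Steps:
p(O) = -O**2/7
H(j) = -4*sqrt(j)/7 (H(j) = (-1/7*(-2)**2)*sqrt(j) = (-1/7*4)*sqrt(j) = -4*sqrt(j)/7)
(H(-2) + Q(3))*(-4*(-4)*1) = (-4*I*sqrt(2)/7 + (2 - 1*3))*(-4*(-4)*1) = (-4*I*sqrt(2)/7 + (2 - 3))*(16*1) = (-4*I*sqrt(2)/7 - 1)*16 = (-1 - 4*I*sqrt(2)/7)*16 = -16 - 64*I*sqrt(2)/7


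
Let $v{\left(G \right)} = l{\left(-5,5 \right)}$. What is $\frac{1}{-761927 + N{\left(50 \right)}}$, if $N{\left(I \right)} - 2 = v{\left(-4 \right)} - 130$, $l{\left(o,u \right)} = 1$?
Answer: $- \frac{1}{762054} \approx -1.3122 \cdot 10^{-6}$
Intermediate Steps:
$v{\left(G \right)} = 1$
$N{\left(I \right)} = -127$ ($N{\left(I \right)} = 2 + \left(1 - 130\right) = 2 - 129 = -127$)
$\frac{1}{-761927 + N{\left(50 \right)}} = \frac{1}{-761927 - 127} = \frac{1}{-762054} = - \frac{1}{762054}$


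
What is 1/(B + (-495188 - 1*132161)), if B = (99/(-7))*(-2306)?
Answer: -7/4163149 ≈ -1.6814e-6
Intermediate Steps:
B = 228294/7 (B = (99*(-⅐))*(-2306) = -99/7*(-2306) = 228294/7 ≈ 32613.)
1/(B + (-495188 - 1*132161)) = 1/(228294/7 + (-495188 - 1*132161)) = 1/(228294/7 + (-495188 - 132161)) = 1/(228294/7 - 627349) = 1/(-4163149/7) = -7/4163149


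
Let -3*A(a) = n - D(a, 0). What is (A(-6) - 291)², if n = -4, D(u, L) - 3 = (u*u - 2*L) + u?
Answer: 698896/9 ≈ 77655.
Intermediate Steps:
D(u, L) = 3 + u + u² - 2*L (D(u, L) = 3 + ((u*u - 2*L) + u) = 3 + ((u² - 2*L) + u) = 3 + (u + u² - 2*L) = 3 + u + u² - 2*L)
A(a) = 7/3 + a/3 + a²/3 (A(a) = -(-4 - (3 + a + a² - 2*0))/3 = -(-4 - (3 + a + a² + 0))/3 = -(-4 - (3 + a + a²))/3 = -(-4 + (-3 - a - a²))/3 = -(-7 - a - a²)/3 = 7/3 + a/3 + a²/3)
(A(-6) - 291)² = ((7/3 + (⅓)*(-6) + (⅓)*(-6)²) - 291)² = ((7/3 - 2 + (⅓)*36) - 291)² = ((7/3 - 2 + 12) - 291)² = (37/3 - 291)² = (-836/3)² = 698896/9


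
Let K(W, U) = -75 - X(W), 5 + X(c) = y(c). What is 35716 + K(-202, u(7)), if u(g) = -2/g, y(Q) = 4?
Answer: 35642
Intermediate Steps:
X(c) = -1 (X(c) = -5 + 4 = -1)
K(W, U) = -74 (K(W, U) = -75 - 1*(-1) = -75 + 1 = -74)
35716 + K(-202, u(7)) = 35716 - 74 = 35642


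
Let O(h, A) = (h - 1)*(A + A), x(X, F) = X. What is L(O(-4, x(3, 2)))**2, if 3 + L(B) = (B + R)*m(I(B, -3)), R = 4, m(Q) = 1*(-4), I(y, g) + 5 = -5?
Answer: 10201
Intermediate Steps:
I(y, g) = -10 (I(y, g) = -5 - 5 = -10)
m(Q) = -4
O(h, A) = 2*A*(-1 + h) (O(h, A) = (-1 + h)*(2*A) = 2*A*(-1 + h))
L(B) = -19 - 4*B (L(B) = -3 + (B + 4)*(-4) = -3 + (4 + B)*(-4) = -3 + (-16 - 4*B) = -19 - 4*B)
L(O(-4, x(3, 2)))**2 = (-19 - 8*3*(-1 - 4))**2 = (-19 - 8*3*(-5))**2 = (-19 - 4*(-30))**2 = (-19 + 120)**2 = 101**2 = 10201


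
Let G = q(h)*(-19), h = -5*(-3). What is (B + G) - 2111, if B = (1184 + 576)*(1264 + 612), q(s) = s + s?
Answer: 3299079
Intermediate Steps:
h = 15
q(s) = 2*s
B = 3301760 (B = 1760*1876 = 3301760)
G = -570 (G = (2*15)*(-19) = 30*(-19) = -570)
(B + G) - 2111 = (3301760 - 570) - 2111 = 3301190 - 2111 = 3299079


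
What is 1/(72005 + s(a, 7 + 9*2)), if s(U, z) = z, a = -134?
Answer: 1/72030 ≈ 1.3883e-5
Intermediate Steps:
1/(72005 + s(a, 7 + 9*2)) = 1/(72005 + (7 + 9*2)) = 1/(72005 + (7 + 18)) = 1/(72005 + 25) = 1/72030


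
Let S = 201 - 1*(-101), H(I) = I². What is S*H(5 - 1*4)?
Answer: 302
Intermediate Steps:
S = 302 (S = 201 + 101 = 302)
S*H(5 - 1*4) = 302*(5 - 1*4)² = 302*(5 - 4)² = 302*1² = 302*1 = 302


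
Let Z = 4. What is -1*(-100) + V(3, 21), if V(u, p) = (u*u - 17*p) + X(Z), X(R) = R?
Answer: -244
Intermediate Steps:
V(u, p) = 4 + u**2 - 17*p (V(u, p) = (u*u - 17*p) + 4 = (u**2 - 17*p) + 4 = 4 + u**2 - 17*p)
-1*(-100) + V(3, 21) = -1*(-100) + (4 + 3**2 - 17*21) = 100 + (4 + 9 - 357) = 100 - 344 = -244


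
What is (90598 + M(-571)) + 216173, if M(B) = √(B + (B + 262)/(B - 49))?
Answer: 306771 + I*√54825205/310 ≈ 3.0677e+5 + 23.885*I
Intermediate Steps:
M(B) = √(B + (262 + B)/(-49 + B))
(90598 + M(-571)) + 216173 = (90598 + √((262 - 571 - 571*(-49 - 571))/(-49 - 571))) + 216173 = (90598 + √((262 - 571 - 571*(-620))/(-620))) + 216173 = (90598 + √(-(262 - 571 + 354020)/620)) + 216173 = (90598 + √(-1/620*353711)) + 216173 = (90598 + √(-353711/620)) + 216173 = (90598 + I*√54825205/310) + 216173 = 306771 + I*√54825205/310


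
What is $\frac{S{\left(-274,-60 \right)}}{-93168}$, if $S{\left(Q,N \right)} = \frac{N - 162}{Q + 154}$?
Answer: $- \frac{37}{1863360} \approx -1.9857 \cdot 10^{-5}$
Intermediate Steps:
$S{\left(Q,N \right)} = \frac{-162 + N}{154 + Q}$
$\frac{S{\left(-274,-60 \right)}}{-93168} = \frac{\frac{1}{154 - 274} \left(-162 - 60\right)}{-93168} = \frac{1}{-120} \left(-222\right) \left(- \frac{1}{93168}\right) = \left(- \frac{1}{120}\right) \left(-222\right) \left(- \frac{1}{93168}\right) = \frac{37}{20} \left(- \frac{1}{93168}\right) = - \frac{37}{1863360}$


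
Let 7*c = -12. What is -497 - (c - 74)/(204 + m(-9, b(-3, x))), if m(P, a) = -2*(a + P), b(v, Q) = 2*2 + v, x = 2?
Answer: -76485/154 ≈ -496.66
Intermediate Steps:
c = -12/7 (c = (⅐)*(-12) = -12/7 ≈ -1.7143)
b(v, Q) = 4 + v
m(P, a) = -2*P - 2*a (m(P, a) = -2*(P + a) = -2*P - 2*a)
-497 - (c - 74)/(204 + m(-9, b(-3, x))) = -497 - (-12/7 - 74)/(204 + (-2*(-9) - 2*(4 - 3))) = -497 - (-530)/(7*(204 + (18 - 2*1))) = -497 - (-530)/(7*(204 + (18 - 2))) = -497 - (-530)/(7*(204 + 16)) = -497 - (-530)/(7*220) = -497 - 1*(-53/154) = -497 + 53/154 = -76485/154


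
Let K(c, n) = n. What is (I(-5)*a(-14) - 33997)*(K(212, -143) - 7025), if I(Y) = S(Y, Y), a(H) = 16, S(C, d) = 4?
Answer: 243231744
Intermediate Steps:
I(Y) = 4
(I(-5)*a(-14) - 33997)*(K(212, -143) - 7025) = (4*16 - 33997)*(-143 - 7025) = (64 - 33997)*(-7168) = -33933*(-7168) = 243231744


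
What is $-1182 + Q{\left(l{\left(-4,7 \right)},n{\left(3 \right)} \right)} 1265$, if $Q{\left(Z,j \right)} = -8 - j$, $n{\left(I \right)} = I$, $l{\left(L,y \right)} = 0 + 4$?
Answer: $-15097$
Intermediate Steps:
$l{\left(L,y \right)} = 4$
$-1182 + Q{\left(l{\left(-4,7 \right)},n{\left(3 \right)} \right)} 1265 = -1182 + \left(-8 - 3\right) 1265 = -1182 - 13915 = -15097$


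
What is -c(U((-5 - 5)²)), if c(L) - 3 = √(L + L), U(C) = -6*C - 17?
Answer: -3 - I*√1234 ≈ -3.0 - 35.128*I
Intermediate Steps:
U(C) = -17 - 6*C
c(L) = 3 + √2*√L (c(L) = 3 + √(L + L) = 3 + √(2*L) = 3 + √2*√L)
-c(U((-5 - 5)²)) = -(3 + √2*√(-17 - 6*(-5 - 5)²)) = -(3 + √2*√(-17 - 6*(-10)²)) = -(3 + √2*√(-17 - 6*100)) = -(3 + √2*√(-17 - 600)) = -(3 + √2*√(-617)) = -(3 + √2*(I*√617)) = -(3 + I*√1234) = -3 - I*√1234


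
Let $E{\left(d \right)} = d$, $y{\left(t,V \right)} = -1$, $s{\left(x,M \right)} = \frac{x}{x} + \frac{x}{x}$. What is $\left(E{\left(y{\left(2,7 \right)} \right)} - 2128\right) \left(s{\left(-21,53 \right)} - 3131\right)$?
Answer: $6661641$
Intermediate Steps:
$s{\left(x,M \right)} = 2$ ($s{\left(x,M \right)} = 1 + 1 = 2$)
$\left(E{\left(y{\left(2,7 \right)} \right)} - 2128\right) \left(s{\left(-21,53 \right)} - 3131\right) = \left(-1 - 2128\right) \left(2 - 3131\right) = \left(-2129\right) \left(-3129\right) = 6661641$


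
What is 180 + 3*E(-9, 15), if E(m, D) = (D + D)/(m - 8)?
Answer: 2970/17 ≈ 174.71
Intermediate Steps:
E(m, D) = 2*D/(-8 + m) (E(m, D) = (2*D)/(-8 + m) = 2*D/(-8 + m))
180 + 3*E(-9, 15) = 180 + 3*(2*15/(-8 - 9)) = 180 + 3*(2*15/(-17)) = 180 + 3*(2*15*(-1/17)) = 180 + 3*(-30/17) = 180 - 90/17 = 2970/17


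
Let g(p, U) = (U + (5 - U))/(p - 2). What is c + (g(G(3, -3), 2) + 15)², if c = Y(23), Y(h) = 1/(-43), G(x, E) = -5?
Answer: 429951/2107 ≈ 204.06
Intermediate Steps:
Y(h) = -1/43
g(p, U) = 5/(-2 + p)
c = -1/43 ≈ -0.023256
c + (g(G(3, -3), 2) + 15)² = -1/43 + (5/(-2 - 5) + 15)² = -1/43 + (5/(-7) + 15)² = -1/43 + (5*(-⅐) + 15)² = -1/43 + (-5/7 + 15)² = -1/43 + (100/7)² = -1/43 + 10000/49 = 429951/2107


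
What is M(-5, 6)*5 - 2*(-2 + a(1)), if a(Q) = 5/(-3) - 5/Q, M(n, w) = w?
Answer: 142/3 ≈ 47.333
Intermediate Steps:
a(Q) = -5/3 - 5/Q (a(Q) = 5*(-⅓) - 5/Q = -5/3 - 5/Q)
M(-5, 6)*5 - 2*(-2 + a(1)) = 6*5 - 2*(-2 + (-5/3 - 5/1)) = 30 - 2*(-2 + (-5/3 - 5*1)) = 30 - 2*(-2 + (-5/3 - 5)) = 30 - 2*(-2 - 20/3) = 30 - 2*(-26/3) = 30 + 52/3 = 142/3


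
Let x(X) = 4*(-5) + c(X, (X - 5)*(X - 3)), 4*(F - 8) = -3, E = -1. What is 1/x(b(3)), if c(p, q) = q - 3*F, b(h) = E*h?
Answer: 4/25 ≈ 0.16000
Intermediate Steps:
F = 29/4 (F = 8 + (1/4)*(-3) = 8 - 3/4 = 29/4 ≈ 7.2500)
b(h) = -h
c(p, q) = -87/4 + q (c(p, q) = q - 3*29/4 = q - 87/4 = -87/4 + q)
x(X) = -167/4 + (-5 + X)*(-3 + X) (x(X) = 4*(-5) + (-87/4 + (X - 5)*(X - 3)) = -20 + (-87/4 + (-5 + X)*(-3 + X)) = -167/4 + (-5 + X)*(-3 + X))
1/x(b(3)) = 1/(-107/4 + (-1*3)**2 - (-8)*3) = 1/(-107/4 + (-3)**2 - 8*(-3)) = 1/(-107/4 + 9 + 24) = 1/(25/4) = 4/25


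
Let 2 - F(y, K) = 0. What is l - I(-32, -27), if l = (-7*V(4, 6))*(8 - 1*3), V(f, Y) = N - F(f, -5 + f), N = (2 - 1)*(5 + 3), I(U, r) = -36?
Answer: -174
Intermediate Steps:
F(y, K) = 2 (F(y, K) = 2 - 1*0 = 2 + 0 = 2)
N = 8 (N = 1*8 = 8)
V(f, Y) = 6 (V(f, Y) = 8 - 1*2 = 8 - 2 = 6)
l = -210 (l = (-7*6)*(8 - 1*3) = -42*(8 - 3) = -42*5 = -210)
l - I(-32, -27) = -210 - 1*(-36) = -210 + 36 = -174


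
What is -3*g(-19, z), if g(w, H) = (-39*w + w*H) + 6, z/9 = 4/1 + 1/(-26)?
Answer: -5427/26 ≈ -208.73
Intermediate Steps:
z = 927/26 (z = 9*(4/1 + 1/(-26)) = 9*(4*1 + 1*(-1/26)) = 9*(4 - 1/26) = 9*(103/26) = 927/26 ≈ 35.654)
g(w, H) = 6 - 39*w + H*w (g(w, H) = (-39*w + H*w) + 6 = 6 - 39*w + H*w)
-3*g(-19, z) = -3*(6 - 39*(-19) + (927/26)*(-19)) = -3*(6 + 741 - 17613/26) = -3*1809/26 = -5427/26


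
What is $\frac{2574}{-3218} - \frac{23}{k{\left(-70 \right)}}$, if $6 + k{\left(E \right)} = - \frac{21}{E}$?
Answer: $\frac{296711}{91713} \approx 3.2352$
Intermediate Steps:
$k{\left(E \right)} = -6 - \frac{21}{E}$
$\frac{2574}{-3218} - \frac{23}{k{\left(-70 \right)}} = \frac{2574}{-3218} - \frac{23}{-6 - \frac{21}{-70}} = 2574 \left(- \frac{1}{3218}\right) - \frac{23}{-6 - - \frac{3}{10}} = - \frac{1287}{1609} - \frac{23}{-6 + \frac{3}{10}} = - \frac{1287}{1609} - \frac{23}{- \frac{57}{10}} = - \frac{1287}{1609} - - \frac{230}{57} = - \frac{1287}{1609} + \frac{230}{57} = \frac{296711}{91713}$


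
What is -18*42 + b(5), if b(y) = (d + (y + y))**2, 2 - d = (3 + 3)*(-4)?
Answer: 540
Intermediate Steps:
d = 26 (d = 2 - (3 + 3)*(-4) = 2 - 6*(-4) = 2 - 1*(-24) = 2 + 24 = 26)
b(y) = (26 + 2*y)**2 (b(y) = (26 + (y + y))**2 = (26 + 2*y)**2)
-18*42 + b(5) = -18*42 + 4*(13 + 5)**2 = -756 + 4*18**2 = -756 + 4*324 = -756 + 1296 = 540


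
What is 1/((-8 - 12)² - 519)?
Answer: -1/119 ≈ -0.0084034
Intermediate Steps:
1/((-8 - 12)² - 519) = 1/((-20)² - 519) = 1/(400 - 519) = 1/(-119) = -1/119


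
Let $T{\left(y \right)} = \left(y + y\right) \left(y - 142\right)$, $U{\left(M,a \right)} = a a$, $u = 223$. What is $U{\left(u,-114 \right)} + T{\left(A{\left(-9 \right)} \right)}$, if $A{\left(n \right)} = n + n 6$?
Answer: $38826$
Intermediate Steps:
$U{\left(M,a \right)} = a^{2}$
$A{\left(n \right)} = 7 n$ ($A{\left(n \right)} = n + 6 n = 7 n$)
$T{\left(y \right)} = 2 y \left(-142 + y\right)$
$U{\left(u,-114 \right)} + T{\left(A{\left(-9 \right)} \right)} = \left(-114\right)^{2} + 2 \cdot 7 \left(-9\right) \left(-142 + 7 \left(-9\right)\right) = 12996 + 2 \left(-63\right) \left(-142 - 63\right) = 12996 + 2 \left(-63\right) \left(-205\right) = 12996 + 25830 = 38826$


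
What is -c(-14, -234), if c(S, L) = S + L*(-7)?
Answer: -1624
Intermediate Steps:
c(S, L) = S - 7*L
-c(-14, -234) = -(-14 - 7*(-234)) = -(-14 + 1638) = -1*1624 = -1624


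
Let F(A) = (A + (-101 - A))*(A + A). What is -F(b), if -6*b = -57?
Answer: 1919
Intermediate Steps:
b = 19/2 (b = -⅙*(-57) = 19/2 ≈ 9.5000)
F(A) = -202*A
-F(b) = -(-202)*19/2 = -1*(-1919) = 1919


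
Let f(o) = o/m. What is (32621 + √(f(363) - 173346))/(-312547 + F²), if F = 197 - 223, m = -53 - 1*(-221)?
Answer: -32621/311871 - I*√135901570/8732388 ≈ -0.1046 - 0.001335*I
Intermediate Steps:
m = 168 (m = -53 + 221 = 168)
f(o) = o/168
F = -26
(32621 + √(f(363) - 173346))/(-312547 + F²) = (32621 + √((1/168)*363 - 173346))/(-312547 + (-26)²) = (32621 + √(121/56 - 173346))/(-312547 + 676) = (32621 + √(-9707255/56))/(-311871) = (32621 + I*√135901570/28)*(-1/311871) = -32621/311871 - I*√135901570/8732388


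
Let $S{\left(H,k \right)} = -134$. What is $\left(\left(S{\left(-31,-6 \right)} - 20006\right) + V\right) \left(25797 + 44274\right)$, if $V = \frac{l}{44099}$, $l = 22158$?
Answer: $- \frac{62232276490842}{44099} \approx -1.4112 \cdot 10^{9}$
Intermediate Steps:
$V = \frac{22158}{44099} \approx 0.50246$
$\left(\left(S{\left(-31,-6 \right)} - 20006\right) + V\right) \left(25797 + 44274\right) = \left(\left(-134 - 20006\right) + \frac{22158}{44099}\right) \left(25797 + 44274\right) = \left(-20140 + \frac{22158}{44099}\right) 70071 = \left(- \frac{888131702}{44099}\right) 70071 = - \frac{62232276490842}{44099}$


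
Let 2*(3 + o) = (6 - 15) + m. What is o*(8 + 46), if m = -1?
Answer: -432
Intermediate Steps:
o = -8 (o = -3 + ((6 - 15) - 1)/2 = -3 + (-9 - 1)/2 = -3 + (1/2)*(-10) = -3 - 5 = -8)
o*(8 + 46) = -8*(8 + 46) = -8*54 = -432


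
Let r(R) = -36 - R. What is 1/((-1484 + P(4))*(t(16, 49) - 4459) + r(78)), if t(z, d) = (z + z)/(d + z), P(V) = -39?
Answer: 65/441362559 ≈ 1.4727e-7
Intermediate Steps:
t(z, d) = 2*z/(d + z) (t(z, d) = (2*z)/(d + z) = 2*z/(d + z))
1/((-1484 + P(4))*(t(16, 49) - 4459) + r(78)) = 1/((-1484 - 39)*(2*16/(49 + 16) - 4459) + (-36 - 1*78)) = 1/(-1523*(2*16/65 - 4459) + (-36 - 78)) = 1/(-1523*(2*16*(1/65) - 4459) - 114) = 1/(-1523*(32/65 - 4459) - 114) = 1/(-1523*(-289803/65) - 114) = 1/(441369969/65 - 114) = 1/(441362559/65) = 65/441362559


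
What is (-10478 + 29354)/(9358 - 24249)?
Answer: -18876/14891 ≈ -1.2676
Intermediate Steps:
(-10478 + 29354)/(9358 - 24249) = 18876/(-14891) = 18876*(-1/14891) = -18876/14891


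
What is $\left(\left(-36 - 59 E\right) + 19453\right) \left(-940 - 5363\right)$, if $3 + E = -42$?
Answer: $-139119816$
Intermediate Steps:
$E = -45$ ($E = -3 - 42 = -45$)
$\left(\left(-36 - 59 E\right) + 19453\right) \left(-940 - 5363\right) = \left(\left(-36 - -2655\right) + 19453\right) \left(-940 - 5363\right) = \left(\left(-36 + 2655\right) + 19453\right) \left(-6303\right) = \left(2619 + 19453\right) \left(-6303\right) = 22072 \left(-6303\right) = -139119816$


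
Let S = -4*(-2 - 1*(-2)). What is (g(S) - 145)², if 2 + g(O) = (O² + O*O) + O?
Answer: 21609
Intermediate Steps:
S = 0 (S = -4*(-2 + 2) = -4*0 = 0)
g(O) = -2 + O + 2*O² (g(O) = -2 + ((O² + O*O) + O) = -2 + ((O² + O²) + O) = -2 + (2*O² + O) = -2 + (O + 2*O²) = -2 + O + 2*O²)
(g(S) - 145)² = ((-2 + 0 + 2*0²) - 145)² = ((-2 + 0 + 2*0) - 145)² = ((-2 + 0 + 0) - 145)² = (-2 - 145)² = (-147)² = 21609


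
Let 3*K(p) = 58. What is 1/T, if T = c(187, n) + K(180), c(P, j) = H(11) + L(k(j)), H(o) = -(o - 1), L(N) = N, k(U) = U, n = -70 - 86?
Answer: -3/440 ≈ -0.0068182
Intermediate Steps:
n = -156
H(o) = 1 - o (H(o) = -(-1 + o) = 1 - o)
K(p) = 58/3 (K(p) = (1/3)*58 = 58/3)
c(P, j) = -10 + j (c(P, j) = (1 - 1*11) + j = (1 - 11) + j = -10 + j)
T = -440/3 (T = (-10 - 156) + 58/3 = -166 + 58/3 = -440/3 ≈ -146.67)
1/T = 1/(-440/3) = -3/440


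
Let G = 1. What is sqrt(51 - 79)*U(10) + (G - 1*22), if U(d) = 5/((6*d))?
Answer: -21 + I*sqrt(7)/6 ≈ -21.0 + 0.44096*I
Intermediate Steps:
U(d) = 5/(6*d) (U(d) = 5*(1/(6*d)) = 5/(6*d))
sqrt(51 - 79)*U(10) + (G - 1*22) = sqrt(51 - 79)*((5/6)/10) + (1 - 1*22) = sqrt(-28)*((5/6)*(1/10)) + (1 - 22) = (2*I*sqrt(7))*(1/12) - 21 = I*sqrt(7)/6 - 21 = -21 + I*sqrt(7)/6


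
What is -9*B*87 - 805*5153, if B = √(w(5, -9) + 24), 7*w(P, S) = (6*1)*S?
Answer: -4148165 - 783*√798/7 ≈ -4.1513e+6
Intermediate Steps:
w(P, S) = 6*S/7 (w(P, S) = ((6*1)*S)/7 = (6*S)/7 = 6*S/7)
B = √798/7 (B = √((6/7)*(-9) + 24) = √(-54/7 + 24) = √(114/7) = √798/7 ≈ 4.0356)
-9*B*87 - 805*5153 = -9*√798/7*87 - 805*5153 = -9*√798/7*87 - 1*4148165 = -783*√798/7 - 4148165 = -4148165 - 783*√798/7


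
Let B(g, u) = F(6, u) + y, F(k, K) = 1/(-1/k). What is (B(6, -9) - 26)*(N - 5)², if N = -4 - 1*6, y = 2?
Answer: -6750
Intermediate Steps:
F(k, K) = -k
B(g, u) = -4 (B(g, u) = -1*6 + 2 = -6 + 2 = -4)
N = -10 (N = -4 - 6 = -10)
(B(6, -9) - 26)*(N - 5)² = (-4 - 26)*(-10 - 5)² = -30*(-15)² = -30*225 = -6750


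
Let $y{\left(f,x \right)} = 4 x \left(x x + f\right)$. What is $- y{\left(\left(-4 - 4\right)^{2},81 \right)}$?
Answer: $-2146500$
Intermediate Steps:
$y{\left(f,x \right)} = 4 x \left(f + x^{2}\right)$ ($y{\left(f,x \right)} = 4 x \left(x^{2} + f\right) = 4 x \left(f + x^{2}\right)$)
$- y{\left(\left(-4 - 4\right)^{2},81 \right)} = - 4 \cdot 81 \left(\left(-4 - 4\right)^{2} + 81^{2}\right) = - 4 \cdot 81 \left(\left(-8\right)^{2} + 6561\right) = - 4 \cdot 81 \left(64 + 6561\right) = - 4 \cdot 81 \cdot 6625 = \left(-1\right) 2146500 = -2146500$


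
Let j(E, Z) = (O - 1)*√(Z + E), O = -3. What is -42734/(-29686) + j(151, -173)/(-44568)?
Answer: 21367/14843 + I*√22/11142 ≈ 1.4395 + 0.00042097*I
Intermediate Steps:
j(E, Z) = -4*√(E + Z) (j(E, Z) = (-3 - 1)*√(Z + E) = -4*√(E + Z))
-42734/(-29686) + j(151, -173)/(-44568) = -42734/(-29686) - 4*√(151 - 173)/(-44568) = -42734*(-1/29686) - 4*I*√22*(-1/44568) = 21367/14843 - 4*I*√22*(-1/44568) = 21367/14843 + I*√22/11142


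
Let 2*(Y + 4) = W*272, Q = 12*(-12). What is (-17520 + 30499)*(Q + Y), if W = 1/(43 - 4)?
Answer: -73149644/39 ≈ -1.8756e+6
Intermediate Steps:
W = 1/39 ≈ 0.025641
Q = -144
Y = -20/39 (Y = -4 + ((1/39)*272)/2 = -4 + (1/2)*(272/39) = -4 + 136/39 = -20/39 ≈ -0.51282)
(-17520 + 30499)*(Q + Y) = (-17520 + 30499)*(-144 - 20/39) = 12979*(-5636/39) = -73149644/39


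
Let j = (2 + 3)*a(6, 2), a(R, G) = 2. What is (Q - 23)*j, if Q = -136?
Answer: -1590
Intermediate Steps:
j = 10 (j = (2 + 3)*2 = 5*2 = 10)
(Q - 23)*j = (-136 - 23)*10 = -159*10 = -1590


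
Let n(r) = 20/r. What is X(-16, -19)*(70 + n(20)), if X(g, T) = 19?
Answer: 1349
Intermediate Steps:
X(-16, -19)*(70 + n(20)) = 19*(70 + 20/20) = 19*(70 + 20*(1/20)) = 19*(70 + 1) = 19*71 = 1349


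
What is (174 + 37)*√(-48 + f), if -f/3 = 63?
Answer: 211*I*√237 ≈ 3248.3*I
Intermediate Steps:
f = -189 (f = -3*63 = -189)
(174 + 37)*√(-48 + f) = (174 + 37)*√(-48 - 189) = 211*√(-237) = 211*(I*√237) = 211*I*√237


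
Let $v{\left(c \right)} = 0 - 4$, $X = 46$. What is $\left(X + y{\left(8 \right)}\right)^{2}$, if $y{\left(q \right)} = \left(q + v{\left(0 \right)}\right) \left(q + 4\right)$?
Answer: $8836$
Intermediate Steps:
$v{\left(c \right)} = -4$
$y{\left(q \right)} = \left(-4 + q\right) \left(4 + q\right)$ ($y{\left(q \right)} = \left(q - 4\right) \left(q + 4\right) = \left(-4 + q\right) \left(4 + q\right)$)
$\left(X + y{\left(8 \right)}\right)^{2} = \left(46 - \left(16 - 8^{2}\right)\right)^{2} = \left(46 + \left(-16 + 64\right)\right)^{2} = \left(46 + 48\right)^{2} = 94^{2} = 8836$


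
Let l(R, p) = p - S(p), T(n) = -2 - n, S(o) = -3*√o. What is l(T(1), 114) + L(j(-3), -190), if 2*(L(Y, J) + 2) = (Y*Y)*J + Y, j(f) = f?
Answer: -1489/2 + 3*√114 ≈ -712.47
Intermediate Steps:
L(Y, J) = -2 + Y/2 + J*Y²/2 (L(Y, J) = -2 + ((Y*Y)*J + Y)/2 = -2 + (Y²*J + Y)/2 = -2 + (J*Y² + Y)/2 = -2 + (Y + J*Y²)/2 = -2 + (Y/2 + J*Y²/2) = -2 + Y/2 + J*Y²/2)
l(R, p) = p + 3*√p (l(R, p) = p - (-3)*√p = p + 3*√p)
l(T(1), 114) + L(j(-3), -190) = (114 + 3*√114) + (-2 + (½)*(-3) + (½)*(-190)*(-3)²) = (114 + 3*√114) + (-2 - 3/2 + (½)*(-190)*9) = (114 + 3*√114) + (-2 - 3/2 - 855) = (114 + 3*√114) - 1717/2 = -1489/2 + 3*√114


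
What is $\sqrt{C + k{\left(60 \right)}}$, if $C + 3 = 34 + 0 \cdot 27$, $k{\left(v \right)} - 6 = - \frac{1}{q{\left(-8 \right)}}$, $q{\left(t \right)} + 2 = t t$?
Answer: $\frac{\sqrt{142166}}{62} \approx 6.0814$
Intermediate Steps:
$q{\left(t \right)} = -2 + t^{2}$ ($q{\left(t \right)} = -2 + t t = -2 + t^{2}$)
$k{\left(v \right)} = \frac{371}{62}$ ($k{\left(v \right)} = 6 - \frac{1}{-2 + \left(-8\right)^{2}} = 6 - \frac{1}{-2 + 64} = 6 - \frac{1}{62} = \frac{371}{62}$)
$C = 31$ ($C = -3 + \left(34 + 0 \cdot 27\right) = -3 + \left(34 + 0\right) = -3 + 34 = 31$)
$\sqrt{C + k{\left(60 \right)}} = \sqrt{31 + \frac{371}{62}} = \sqrt{\frac{2293}{62}} = \frac{\sqrt{142166}}{62}$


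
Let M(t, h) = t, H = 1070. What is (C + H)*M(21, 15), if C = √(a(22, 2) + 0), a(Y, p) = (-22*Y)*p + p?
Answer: 22470 + 21*I*√966 ≈ 22470.0 + 652.69*I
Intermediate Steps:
a(Y, p) = p - 22*Y*p (a(Y, p) = -22*Y*p + p = p - 22*Y*p)
C = I*√966 (C = √(2*(1 - 22*22) + 0) = √(2*(1 - 484) + 0) = √(2*(-483) + 0) = √(-966 + 0) = √(-966) = I*√966 ≈ 31.081*I)
(C + H)*M(21, 15) = (I*√966 + 1070)*21 = (1070 + I*√966)*21 = 22470 + 21*I*√966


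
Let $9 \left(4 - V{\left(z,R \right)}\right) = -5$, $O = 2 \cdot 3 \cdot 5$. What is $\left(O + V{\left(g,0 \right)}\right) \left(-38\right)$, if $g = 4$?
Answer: $- \frac{11818}{9} \approx -1313.1$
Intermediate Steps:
$O = 30$ ($O = 6 \cdot 5 = 30$)
$V{\left(z,R \right)} = \frac{41}{9}$ ($V{\left(z,R \right)} = 4 - - \frac{5}{9} = 4 + \frac{5}{9} = \frac{41}{9}$)
$\left(O + V{\left(g,0 \right)}\right) \left(-38\right) = \left(30 + \frac{41}{9}\right) \left(-38\right) = \frac{311}{9} \left(-38\right) = - \frac{11818}{9}$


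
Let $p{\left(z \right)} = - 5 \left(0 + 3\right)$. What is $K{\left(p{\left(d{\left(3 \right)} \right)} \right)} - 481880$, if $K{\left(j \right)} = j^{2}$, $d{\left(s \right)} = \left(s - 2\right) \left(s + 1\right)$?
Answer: $-481655$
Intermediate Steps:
$d{\left(s \right)} = \left(1 + s\right) \left(-2 + s\right)$ ($d{\left(s \right)} = \left(-2 + s\right) \left(1 + s\right) = \left(1 + s\right) \left(-2 + s\right)$)
$p{\left(z \right)} = -15$ ($p{\left(z \right)} = \left(-5\right) 3 = -15$)
$K{\left(p{\left(d{\left(3 \right)} \right)} \right)} - 481880 = \left(-15\right)^{2} - 481880 = 225 - 481880 = -481655$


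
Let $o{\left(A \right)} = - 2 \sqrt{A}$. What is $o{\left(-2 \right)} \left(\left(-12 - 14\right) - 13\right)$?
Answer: $78 i \sqrt{2} \approx 110.31 i$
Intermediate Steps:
$o{\left(-2 \right)} \left(\left(-12 - 14\right) - 13\right) = - 2 \sqrt{-2} \left(\left(-12 - 14\right) - 13\right) = - 2 i \sqrt{2} \left(\left(-12 - 14\right) - 13\right) = - 2 i \sqrt{2} \left(-26 - 13\right) = - 2 i \sqrt{2} \left(-39\right) = 78 i \sqrt{2}$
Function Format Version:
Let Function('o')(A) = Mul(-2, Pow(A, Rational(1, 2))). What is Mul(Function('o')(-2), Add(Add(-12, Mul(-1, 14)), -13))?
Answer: Mul(78, I, Pow(2, Rational(1, 2))) ≈ Mul(110.31, I)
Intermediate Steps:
Mul(Function('o')(-2), Add(Add(-12, Mul(-1, 14)), -13)) = Mul(Mul(-2, Pow(-2, Rational(1, 2))), Add(Add(-12, Mul(-1, 14)), -13)) = Mul(Mul(-2, Mul(I, Pow(2, Rational(1, 2)))), Add(Add(-12, -14), -13)) = Mul(Mul(-2, I, Pow(2, Rational(1, 2))), Add(-26, -13)) = Mul(Mul(-2, I, Pow(2, Rational(1, 2))), -39) = Mul(78, I, Pow(2, Rational(1, 2)))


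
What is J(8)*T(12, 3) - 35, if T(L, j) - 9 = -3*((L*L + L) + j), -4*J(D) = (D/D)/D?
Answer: -163/8 ≈ -20.375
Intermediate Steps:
J(D) = -1/(4*D) (J(D) = -D/D/(4*D) = -1/(4*D))
T(L, j) = 9 - 3*L - 3*j - 3*L**2 (T(L, j) = 9 - 3*((L*L + L) + j) = 9 - 3*((L**2 + L) + j) = 9 - 3*((L + L**2) + j) = 9 - 3*(L + j + L**2) = 9 + (-3*L - 3*j - 3*L**2) = 9 - 3*L - 3*j - 3*L**2)
J(8)*T(12, 3) - 35 = (-1/4/8)*(9 - 3*12 - 3*3 - 3*12**2) - 35 = (-1/4*1/8)*(9 - 36 - 9 - 3*144) - 35 = -(9 - 36 - 9 - 432)/32 - 35 = -1/32*(-468) - 35 = 117/8 - 35 = -163/8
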